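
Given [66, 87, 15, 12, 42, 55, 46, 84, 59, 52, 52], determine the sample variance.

560.7636

Step 1: Compute the mean: (66 + 87 + 15 + 12 + 42 + 55 + 46 + 84 + 59 + 52 + 52) / 11 = 51.8182
Step 2: Compute squared deviations from the mean:
  (66 - 51.8182)^2 = 201.124
  (87 - 51.8182)^2 = 1237.7603
  (15 - 51.8182)^2 = 1355.5785
  (12 - 51.8182)^2 = 1585.4876
  (42 - 51.8182)^2 = 96.3967
  (55 - 51.8182)^2 = 10.124
  (46 - 51.8182)^2 = 33.8512
  (84 - 51.8182)^2 = 1035.6694
  (59 - 51.8182)^2 = 51.5785
  (52 - 51.8182)^2 = 0.0331
  (52 - 51.8182)^2 = 0.0331
Step 3: Sum of squared deviations = 5607.6364
Step 4: Sample variance = 5607.6364 / 10 = 560.7636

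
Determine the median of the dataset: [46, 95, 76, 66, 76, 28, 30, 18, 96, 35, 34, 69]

56

Step 1: Sort the data in ascending order: [18, 28, 30, 34, 35, 46, 66, 69, 76, 76, 95, 96]
Step 2: The number of values is n = 12.
Step 3: Since n is even, the median is the average of positions 6 and 7:
  Median = (46 + 66) / 2 = 56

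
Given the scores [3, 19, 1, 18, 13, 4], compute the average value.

9.6667

Step 1: Sum all values: 3 + 19 + 1 + 18 + 13 + 4 = 58
Step 2: Count the number of values: n = 6
Step 3: Mean = sum / n = 58 / 6 = 9.6667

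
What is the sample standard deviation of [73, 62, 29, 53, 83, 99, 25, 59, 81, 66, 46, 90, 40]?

23.0579

Step 1: Compute the mean: 62
Step 2: Sum of squared deviations from the mean: 6380
Step 3: Sample variance = 6380 / 12 = 531.6667
Step 4: Standard deviation = sqrt(531.6667) = 23.0579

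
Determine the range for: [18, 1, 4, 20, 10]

19

Step 1: Identify the maximum value: max = 20
Step 2: Identify the minimum value: min = 1
Step 3: Range = max - min = 20 - 1 = 19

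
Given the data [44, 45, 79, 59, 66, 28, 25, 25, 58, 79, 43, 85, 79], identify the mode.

79

Step 1: Count the frequency of each value:
  25: appears 2 time(s)
  28: appears 1 time(s)
  43: appears 1 time(s)
  44: appears 1 time(s)
  45: appears 1 time(s)
  58: appears 1 time(s)
  59: appears 1 time(s)
  66: appears 1 time(s)
  79: appears 3 time(s)
  85: appears 1 time(s)
Step 2: The value 79 appears most frequently (3 times).
Step 3: Mode = 79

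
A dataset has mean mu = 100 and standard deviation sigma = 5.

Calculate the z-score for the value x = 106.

1.2

Step 1: Recall the z-score formula: z = (x - mu) / sigma
Step 2: Substitute values: z = (106 - 100) / 5
Step 3: z = 6 / 5 = 1.2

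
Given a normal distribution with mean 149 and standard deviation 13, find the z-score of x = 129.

-1.5385

Step 1: Recall the z-score formula: z = (x - mu) / sigma
Step 2: Substitute values: z = (129 - 149) / 13
Step 3: z = -20 / 13 = -1.5385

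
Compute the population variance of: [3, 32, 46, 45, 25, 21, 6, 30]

221

Step 1: Compute the mean: (3 + 32 + 46 + 45 + 25 + 21 + 6 + 30) / 8 = 26
Step 2: Compute squared deviations from the mean:
  (3 - 26)^2 = 529
  (32 - 26)^2 = 36
  (46 - 26)^2 = 400
  (45 - 26)^2 = 361
  (25 - 26)^2 = 1
  (21 - 26)^2 = 25
  (6 - 26)^2 = 400
  (30 - 26)^2 = 16
Step 3: Sum of squared deviations = 1768
Step 4: Population variance = 1768 / 8 = 221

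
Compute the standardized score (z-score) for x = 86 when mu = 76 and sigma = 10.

1

Step 1: Recall the z-score formula: z = (x - mu) / sigma
Step 2: Substitute values: z = (86 - 76) / 10
Step 3: z = 10 / 10 = 1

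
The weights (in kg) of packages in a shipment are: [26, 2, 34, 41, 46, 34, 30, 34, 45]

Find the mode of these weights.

34

Step 1: Count the frequency of each value:
  2: appears 1 time(s)
  26: appears 1 time(s)
  30: appears 1 time(s)
  34: appears 3 time(s)
  41: appears 1 time(s)
  45: appears 1 time(s)
  46: appears 1 time(s)
Step 2: The value 34 appears most frequently (3 times).
Step 3: Mode = 34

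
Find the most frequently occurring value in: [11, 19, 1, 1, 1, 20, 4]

1

Step 1: Count the frequency of each value:
  1: appears 3 time(s)
  4: appears 1 time(s)
  11: appears 1 time(s)
  19: appears 1 time(s)
  20: appears 1 time(s)
Step 2: The value 1 appears most frequently (3 times).
Step 3: Mode = 1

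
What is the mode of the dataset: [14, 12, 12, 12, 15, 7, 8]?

12

Step 1: Count the frequency of each value:
  7: appears 1 time(s)
  8: appears 1 time(s)
  12: appears 3 time(s)
  14: appears 1 time(s)
  15: appears 1 time(s)
Step 2: The value 12 appears most frequently (3 times).
Step 3: Mode = 12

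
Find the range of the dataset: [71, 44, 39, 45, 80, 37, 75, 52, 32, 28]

52

Step 1: Identify the maximum value: max = 80
Step 2: Identify the minimum value: min = 28
Step 3: Range = max - min = 80 - 28 = 52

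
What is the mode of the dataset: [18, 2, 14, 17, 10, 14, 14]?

14

Step 1: Count the frequency of each value:
  2: appears 1 time(s)
  10: appears 1 time(s)
  14: appears 3 time(s)
  17: appears 1 time(s)
  18: appears 1 time(s)
Step 2: The value 14 appears most frequently (3 times).
Step 3: Mode = 14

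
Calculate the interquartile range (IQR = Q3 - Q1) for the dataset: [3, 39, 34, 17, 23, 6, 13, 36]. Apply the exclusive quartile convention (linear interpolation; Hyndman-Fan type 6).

27.75

Step 1: Sort the data: [3, 6, 13, 17, 23, 34, 36, 39]
Step 2: n = 8
Step 3: Using the exclusive quartile method:
  Q1 = 7.75
  Q2 (median) = 20
  Q3 = 35.5
  IQR = Q3 - Q1 = 35.5 - 7.75 = 27.75
Step 4: IQR = 27.75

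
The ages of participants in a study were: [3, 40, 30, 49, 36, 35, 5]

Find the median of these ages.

35

Step 1: Sort the data in ascending order: [3, 5, 30, 35, 36, 40, 49]
Step 2: The number of values is n = 7.
Step 3: Since n is odd, the median is the middle value at position 4: 35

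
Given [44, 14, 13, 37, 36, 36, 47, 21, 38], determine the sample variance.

158.4444

Step 1: Compute the mean: (44 + 14 + 13 + 37 + 36 + 36 + 47 + 21 + 38) / 9 = 31.7778
Step 2: Compute squared deviations from the mean:
  (44 - 31.7778)^2 = 149.3827
  (14 - 31.7778)^2 = 316.0494
  (13 - 31.7778)^2 = 352.6049
  (37 - 31.7778)^2 = 27.2716
  (36 - 31.7778)^2 = 17.8272
  (36 - 31.7778)^2 = 17.8272
  (47 - 31.7778)^2 = 231.716
  (21 - 31.7778)^2 = 116.1605
  (38 - 31.7778)^2 = 38.716
Step 3: Sum of squared deviations = 1267.5556
Step 4: Sample variance = 1267.5556 / 8 = 158.4444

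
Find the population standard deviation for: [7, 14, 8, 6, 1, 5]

3.8909

Step 1: Compute the mean: 6.8333
Step 2: Sum of squared deviations from the mean: 90.8333
Step 3: Population variance = 90.8333 / 6 = 15.1389
Step 4: Standard deviation = sqrt(15.1389) = 3.8909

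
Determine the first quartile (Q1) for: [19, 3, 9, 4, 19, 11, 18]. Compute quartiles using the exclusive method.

4

Step 1: Sort the data: [3, 4, 9, 11, 18, 19, 19]
Step 2: n = 7
Step 3: Using the exclusive quartile method:
  Q1 = 4
  Q2 (median) = 11
  Q3 = 19
  IQR = Q3 - Q1 = 19 - 4 = 15
Step 4: Q1 = 4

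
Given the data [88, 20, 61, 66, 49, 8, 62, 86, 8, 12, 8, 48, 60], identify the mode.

8

Step 1: Count the frequency of each value:
  8: appears 3 time(s)
  12: appears 1 time(s)
  20: appears 1 time(s)
  48: appears 1 time(s)
  49: appears 1 time(s)
  60: appears 1 time(s)
  61: appears 1 time(s)
  62: appears 1 time(s)
  66: appears 1 time(s)
  86: appears 1 time(s)
  88: appears 1 time(s)
Step 2: The value 8 appears most frequently (3 times).
Step 3: Mode = 8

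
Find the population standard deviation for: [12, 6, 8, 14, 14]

3.2496

Step 1: Compute the mean: 10.8
Step 2: Sum of squared deviations from the mean: 52.8
Step 3: Population variance = 52.8 / 5 = 10.56
Step 4: Standard deviation = sqrt(10.56) = 3.2496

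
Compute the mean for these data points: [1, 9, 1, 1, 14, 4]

5

Step 1: Sum all values: 1 + 9 + 1 + 1 + 14 + 4 = 30
Step 2: Count the number of values: n = 6
Step 3: Mean = sum / n = 30 / 6 = 5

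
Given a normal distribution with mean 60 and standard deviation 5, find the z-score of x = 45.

-3

Step 1: Recall the z-score formula: z = (x - mu) / sigma
Step 2: Substitute values: z = (45 - 60) / 5
Step 3: z = -15 / 5 = -3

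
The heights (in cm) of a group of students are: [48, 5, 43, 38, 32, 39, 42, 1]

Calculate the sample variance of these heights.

320.5714

Step 1: Compute the mean: (48 + 5 + 43 + 38 + 32 + 39 + 42 + 1) / 8 = 31
Step 2: Compute squared deviations from the mean:
  (48 - 31)^2 = 289
  (5 - 31)^2 = 676
  (43 - 31)^2 = 144
  (38 - 31)^2 = 49
  (32 - 31)^2 = 1
  (39 - 31)^2 = 64
  (42 - 31)^2 = 121
  (1 - 31)^2 = 900
Step 3: Sum of squared deviations = 2244
Step 4: Sample variance = 2244 / 7 = 320.5714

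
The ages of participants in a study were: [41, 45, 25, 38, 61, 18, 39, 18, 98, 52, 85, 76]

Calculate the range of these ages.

80

Step 1: Identify the maximum value: max = 98
Step 2: Identify the minimum value: min = 18
Step 3: Range = max - min = 98 - 18 = 80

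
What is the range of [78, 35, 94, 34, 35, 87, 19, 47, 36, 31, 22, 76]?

75

Step 1: Identify the maximum value: max = 94
Step 2: Identify the minimum value: min = 19
Step 3: Range = max - min = 94 - 19 = 75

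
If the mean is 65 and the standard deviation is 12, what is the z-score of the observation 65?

0

Step 1: Recall the z-score formula: z = (x - mu) / sigma
Step 2: Substitute values: z = (65 - 65) / 12
Step 3: z = 0 / 12 = 0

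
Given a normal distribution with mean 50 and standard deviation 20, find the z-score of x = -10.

-3

Step 1: Recall the z-score formula: z = (x - mu) / sigma
Step 2: Substitute values: z = (-10 - 50) / 20
Step 3: z = -60 / 20 = -3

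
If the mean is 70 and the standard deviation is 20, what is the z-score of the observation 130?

3

Step 1: Recall the z-score formula: z = (x - mu) / sigma
Step 2: Substitute values: z = (130 - 70) / 20
Step 3: z = 60 / 20 = 3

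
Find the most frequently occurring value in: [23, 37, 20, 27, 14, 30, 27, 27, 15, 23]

27

Step 1: Count the frequency of each value:
  14: appears 1 time(s)
  15: appears 1 time(s)
  20: appears 1 time(s)
  23: appears 2 time(s)
  27: appears 3 time(s)
  30: appears 1 time(s)
  37: appears 1 time(s)
Step 2: The value 27 appears most frequently (3 times).
Step 3: Mode = 27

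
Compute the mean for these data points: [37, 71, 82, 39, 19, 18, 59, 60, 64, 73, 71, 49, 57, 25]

51.7143

Step 1: Sum all values: 37 + 71 + 82 + 39 + 19 + 18 + 59 + 60 + 64 + 73 + 71 + 49 + 57 + 25 = 724
Step 2: Count the number of values: n = 14
Step 3: Mean = sum / n = 724 / 14 = 51.7143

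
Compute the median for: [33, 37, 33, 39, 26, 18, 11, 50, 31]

33

Step 1: Sort the data in ascending order: [11, 18, 26, 31, 33, 33, 37, 39, 50]
Step 2: The number of values is n = 9.
Step 3: Since n is odd, the median is the middle value at position 5: 33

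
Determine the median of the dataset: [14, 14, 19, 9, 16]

14

Step 1: Sort the data in ascending order: [9, 14, 14, 16, 19]
Step 2: The number of values is n = 5.
Step 3: Since n is odd, the median is the middle value at position 3: 14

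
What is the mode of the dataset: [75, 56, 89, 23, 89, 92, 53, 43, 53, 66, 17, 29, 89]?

89

Step 1: Count the frequency of each value:
  17: appears 1 time(s)
  23: appears 1 time(s)
  29: appears 1 time(s)
  43: appears 1 time(s)
  53: appears 2 time(s)
  56: appears 1 time(s)
  66: appears 1 time(s)
  75: appears 1 time(s)
  89: appears 3 time(s)
  92: appears 1 time(s)
Step 2: The value 89 appears most frequently (3 times).
Step 3: Mode = 89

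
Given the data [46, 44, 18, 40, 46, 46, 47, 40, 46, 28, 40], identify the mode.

46

Step 1: Count the frequency of each value:
  18: appears 1 time(s)
  28: appears 1 time(s)
  40: appears 3 time(s)
  44: appears 1 time(s)
  46: appears 4 time(s)
  47: appears 1 time(s)
Step 2: The value 46 appears most frequently (4 times).
Step 3: Mode = 46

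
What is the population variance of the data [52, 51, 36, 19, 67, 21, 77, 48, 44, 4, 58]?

432.4132

Step 1: Compute the mean: (52 + 51 + 36 + 19 + 67 + 21 + 77 + 48 + 44 + 4 + 58) / 11 = 43.3636
Step 2: Compute squared deviations from the mean:
  (52 - 43.3636)^2 = 74.5868
  (51 - 43.3636)^2 = 58.314
  (36 - 43.3636)^2 = 54.2231
  (19 - 43.3636)^2 = 593.5868
  (67 - 43.3636)^2 = 558.6777
  (21 - 43.3636)^2 = 500.1322
  (77 - 43.3636)^2 = 1131.405
  (48 - 43.3636)^2 = 21.4959
  (44 - 43.3636)^2 = 0.405
  (4 - 43.3636)^2 = 1549.4959
  (58 - 43.3636)^2 = 214.2231
Step 3: Sum of squared deviations = 4756.5455
Step 4: Population variance = 4756.5455 / 11 = 432.4132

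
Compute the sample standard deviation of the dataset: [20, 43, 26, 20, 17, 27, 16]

9.2993

Step 1: Compute the mean: 24.1429
Step 2: Sum of squared deviations from the mean: 518.8571
Step 3: Sample variance = 518.8571 / 6 = 86.4762
Step 4: Standard deviation = sqrt(86.4762) = 9.2993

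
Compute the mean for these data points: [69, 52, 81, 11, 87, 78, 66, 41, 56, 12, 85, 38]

56.3333

Step 1: Sum all values: 69 + 52 + 81 + 11 + 87 + 78 + 66 + 41 + 56 + 12 + 85 + 38 = 676
Step 2: Count the number of values: n = 12
Step 3: Mean = sum / n = 676 / 12 = 56.3333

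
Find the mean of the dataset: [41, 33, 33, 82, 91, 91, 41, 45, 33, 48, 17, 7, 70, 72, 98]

53.4667

Step 1: Sum all values: 41 + 33 + 33 + 82 + 91 + 91 + 41 + 45 + 33 + 48 + 17 + 7 + 70 + 72 + 98 = 802
Step 2: Count the number of values: n = 15
Step 3: Mean = sum / n = 802 / 15 = 53.4667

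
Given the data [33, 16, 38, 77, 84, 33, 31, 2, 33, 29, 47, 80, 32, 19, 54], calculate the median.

33

Step 1: Sort the data in ascending order: [2, 16, 19, 29, 31, 32, 33, 33, 33, 38, 47, 54, 77, 80, 84]
Step 2: The number of values is n = 15.
Step 3: Since n is odd, the median is the middle value at position 8: 33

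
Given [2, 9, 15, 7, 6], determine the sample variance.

22.7

Step 1: Compute the mean: (2 + 9 + 15 + 7 + 6) / 5 = 7.8
Step 2: Compute squared deviations from the mean:
  (2 - 7.8)^2 = 33.64
  (9 - 7.8)^2 = 1.44
  (15 - 7.8)^2 = 51.84
  (7 - 7.8)^2 = 0.64
  (6 - 7.8)^2 = 3.24
Step 3: Sum of squared deviations = 90.8
Step 4: Sample variance = 90.8 / 4 = 22.7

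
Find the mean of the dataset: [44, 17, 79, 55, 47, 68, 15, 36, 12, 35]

40.8

Step 1: Sum all values: 44 + 17 + 79 + 55 + 47 + 68 + 15 + 36 + 12 + 35 = 408
Step 2: Count the number of values: n = 10
Step 3: Mean = sum / n = 408 / 10 = 40.8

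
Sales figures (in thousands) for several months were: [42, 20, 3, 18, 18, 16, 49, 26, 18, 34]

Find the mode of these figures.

18

Step 1: Count the frequency of each value:
  3: appears 1 time(s)
  16: appears 1 time(s)
  18: appears 3 time(s)
  20: appears 1 time(s)
  26: appears 1 time(s)
  34: appears 1 time(s)
  42: appears 1 time(s)
  49: appears 1 time(s)
Step 2: The value 18 appears most frequently (3 times).
Step 3: Mode = 18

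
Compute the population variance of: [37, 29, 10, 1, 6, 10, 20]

146.1224

Step 1: Compute the mean: (37 + 29 + 10 + 1 + 6 + 10 + 20) / 7 = 16.1429
Step 2: Compute squared deviations from the mean:
  (37 - 16.1429)^2 = 435.0204
  (29 - 16.1429)^2 = 165.3061
  (10 - 16.1429)^2 = 37.7347
  (1 - 16.1429)^2 = 229.3061
  (6 - 16.1429)^2 = 102.8776
  (10 - 16.1429)^2 = 37.7347
  (20 - 16.1429)^2 = 14.8776
Step 3: Sum of squared deviations = 1022.8571
Step 4: Population variance = 1022.8571 / 7 = 146.1224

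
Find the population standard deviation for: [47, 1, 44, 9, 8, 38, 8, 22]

17.2006

Step 1: Compute the mean: 22.125
Step 2: Sum of squared deviations from the mean: 2366.875
Step 3: Population variance = 2366.875 / 8 = 295.8594
Step 4: Standard deviation = sqrt(295.8594) = 17.2006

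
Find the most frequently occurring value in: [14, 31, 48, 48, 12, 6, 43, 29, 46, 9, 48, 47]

48

Step 1: Count the frequency of each value:
  6: appears 1 time(s)
  9: appears 1 time(s)
  12: appears 1 time(s)
  14: appears 1 time(s)
  29: appears 1 time(s)
  31: appears 1 time(s)
  43: appears 1 time(s)
  46: appears 1 time(s)
  47: appears 1 time(s)
  48: appears 3 time(s)
Step 2: The value 48 appears most frequently (3 times).
Step 3: Mode = 48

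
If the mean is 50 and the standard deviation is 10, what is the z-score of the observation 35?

-1.5

Step 1: Recall the z-score formula: z = (x - mu) / sigma
Step 2: Substitute values: z = (35 - 50) / 10
Step 3: z = -15 / 10 = -1.5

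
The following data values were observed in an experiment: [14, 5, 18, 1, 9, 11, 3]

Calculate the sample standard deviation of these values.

6.1296

Step 1: Compute the mean: 8.7143
Step 2: Sum of squared deviations from the mean: 225.4286
Step 3: Sample variance = 225.4286 / 6 = 37.5714
Step 4: Standard deviation = sqrt(37.5714) = 6.1296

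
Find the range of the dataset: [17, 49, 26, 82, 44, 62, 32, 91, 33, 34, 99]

82

Step 1: Identify the maximum value: max = 99
Step 2: Identify the minimum value: min = 17
Step 3: Range = max - min = 99 - 17 = 82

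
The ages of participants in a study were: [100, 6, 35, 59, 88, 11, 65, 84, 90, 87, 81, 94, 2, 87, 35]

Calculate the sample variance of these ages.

1202.4

Step 1: Compute the mean: (100 + 6 + 35 + 59 + 88 + 11 + 65 + 84 + 90 + 87 + 81 + 94 + 2 + 87 + 35) / 15 = 61.6
Step 2: Compute squared deviations from the mean:
  (100 - 61.6)^2 = 1474.56
  (6 - 61.6)^2 = 3091.36
  (35 - 61.6)^2 = 707.56
  (59 - 61.6)^2 = 6.76
  (88 - 61.6)^2 = 696.96
  (11 - 61.6)^2 = 2560.36
  (65 - 61.6)^2 = 11.56
  (84 - 61.6)^2 = 501.76
  (90 - 61.6)^2 = 806.56
  (87 - 61.6)^2 = 645.16
  (81 - 61.6)^2 = 376.36
  (94 - 61.6)^2 = 1049.76
  (2 - 61.6)^2 = 3552.16
  (87 - 61.6)^2 = 645.16
  (35 - 61.6)^2 = 707.56
Step 3: Sum of squared deviations = 16833.6
Step 4: Sample variance = 16833.6 / 14 = 1202.4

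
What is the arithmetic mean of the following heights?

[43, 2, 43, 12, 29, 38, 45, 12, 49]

30.3333

Step 1: Sum all values: 43 + 2 + 43 + 12 + 29 + 38 + 45 + 12 + 49 = 273
Step 2: Count the number of values: n = 9
Step 3: Mean = sum / n = 273 / 9 = 30.3333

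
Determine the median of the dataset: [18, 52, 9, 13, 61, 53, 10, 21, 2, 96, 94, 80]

36.5

Step 1: Sort the data in ascending order: [2, 9, 10, 13, 18, 21, 52, 53, 61, 80, 94, 96]
Step 2: The number of values is n = 12.
Step 3: Since n is even, the median is the average of positions 6 and 7:
  Median = (21 + 52) / 2 = 36.5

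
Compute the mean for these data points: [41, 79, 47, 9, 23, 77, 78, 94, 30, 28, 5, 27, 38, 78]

46.7143

Step 1: Sum all values: 41 + 79 + 47 + 9 + 23 + 77 + 78 + 94 + 30 + 28 + 5 + 27 + 38 + 78 = 654
Step 2: Count the number of values: n = 14
Step 3: Mean = sum / n = 654 / 14 = 46.7143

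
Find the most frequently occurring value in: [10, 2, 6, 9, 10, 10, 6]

10

Step 1: Count the frequency of each value:
  2: appears 1 time(s)
  6: appears 2 time(s)
  9: appears 1 time(s)
  10: appears 3 time(s)
Step 2: The value 10 appears most frequently (3 times).
Step 3: Mode = 10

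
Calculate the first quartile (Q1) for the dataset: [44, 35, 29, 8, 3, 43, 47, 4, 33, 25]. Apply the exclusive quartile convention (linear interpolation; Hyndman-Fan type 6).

7

Step 1: Sort the data: [3, 4, 8, 25, 29, 33, 35, 43, 44, 47]
Step 2: n = 10
Step 3: Using the exclusive quartile method:
  Q1 = 7
  Q2 (median) = 31
  Q3 = 43.25
  IQR = Q3 - Q1 = 43.25 - 7 = 36.25
Step 4: Q1 = 7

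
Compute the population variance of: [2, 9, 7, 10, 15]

17.84

Step 1: Compute the mean: (2 + 9 + 7 + 10 + 15) / 5 = 8.6
Step 2: Compute squared deviations from the mean:
  (2 - 8.6)^2 = 43.56
  (9 - 8.6)^2 = 0.16
  (7 - 8.6)^2 = 2.56
  (10 - 8.6)^2 = 1.96
  (15 - 8.6)^2 = 40.96
Step 3: Sum of squared deviations = 89.2
Step 4: Population variance = 89.2 / 5 = 17.84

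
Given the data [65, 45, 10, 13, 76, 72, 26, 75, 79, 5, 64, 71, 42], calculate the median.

64

Step 1: Sort the data in ascending order: [5, 10, 13, 26, 42, 45, 64, 65, 71, 72, 75, 76, 79]
Step 2: The number of values is n = 13.
Step 3: Since n is odd, the median is the middle value at position 7: 64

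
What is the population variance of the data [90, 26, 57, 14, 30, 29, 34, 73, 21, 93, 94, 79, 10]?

939.5385

Step 1: Compute the mean: (90 + 26 + 57 + 14 + 30 + 29 + 34 + 73 + 21 + 93 + 94 + 79 + 10) / 13 = 50
Step 2: Compute squared deviations from the mean:
  (90 - 50)^2 = 1600
  (26 - 50)^2 = 576
  (57 - 50)^2 = 49
  (14 - 50)^2 = 1296
  (30 - 50)^2 = 400
  (29 - 50)^2 = 441
  (34 - 50)^2 = 256
  (73 - 50)^2 = 529
  (21 - 50)^2 = 841
  (93 - 50)^2 = 1849
  (94 - 50)^2 = 1936
  (79 - 50)^2 = 841
  (10 - 50)^2 = 1600
Step 3: Sum of squared deviations = 12214
Step 4: Population variance = 12214 / 13 = 939.5385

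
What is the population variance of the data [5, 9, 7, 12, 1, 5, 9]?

10.9796

Step 1: Compute the mean: (5 + 9 + 7 + 12 + 1 + 5 + 9) / 7 = 6.8571
Step 2: Compute squared deviations from the mean:
  (5 - 6.8571)^2 = 3.449
  (9 - 6.8571)^2 = 4.5918
  (7 - 6.8571)^2 = 0.0204
  (12 - 6.8571)^2 = 26.449
  (1 - 6.8571)^2 = 34.3061
  (5 - 6.8571)^2 = 3.449
  (9 - 6.8571)^2 = 4.5918
Step 3: Sum of squared deviations = 76.8571
Step 4: Population variance = 76.8571 / 7 = 10.9796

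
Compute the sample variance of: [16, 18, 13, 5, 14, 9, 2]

34.6667

Step 1: Compute the mean: (16 + 18 + 13 + 5 + 14 + 9 + 2) / 7 = 11
Step 2: Compute squared deviations from the mean:
  (16 - 11)^2 = 25
  (18 - 11)^2 = 49
  (13 - 11)^2 = 4
  (5 - 11)^2 = 36
  (14 - 11)^2 = 9
  (9 - 11)^2 = 4
  (2 - 11)^2 = 81
Step 3: Sum of squared deviations = 208
Step 4: Sample variance = 208 / 6 = 34.6667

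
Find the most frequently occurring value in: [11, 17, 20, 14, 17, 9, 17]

17

Step 1: Count the frequency of each value:
  9: appears 1 time(s)
  11: appears 1 time(s)
  14: appears 1 time(s)
  17: appears 3 time(s)
  20: appears 1 time(s)
Step 2: The value 17 appears most frequently (3 times).
Step 3: Mode = 17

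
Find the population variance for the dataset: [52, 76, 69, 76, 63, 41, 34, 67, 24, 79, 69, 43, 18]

398.213

Step 1: Compute the mean: (52 + 76 + 69 + 76 + 63 + 41 + 34 + 67 + 24 + 79 + 69 + 43 + 18) / 13 = 54.6923
Step 2: Compute squared deviations from the mean:
  (52 - 54.6923)^2 = 7.2485
  (76 - 54.6923)^2 = 454.0178
  (69 - 54.6923)^2 = 204.7101
  (76 - 54.6923)^2 = 454.0178
  (63 - 54.6923)^2 = 69.0178
  (41 - 54.6923)^2 = 187.4793
  (34 - 54.6923)^2 = 428.1716
  (67 - 54.6923)^2 = 151.4793
  (24 - 54.6923)^2 = 942.0178
  (79 - 54.6923)^2 = 590.8639
  (69 - 54.6923)^2 = 204.7101
  (43 - 54.6923)^2 = 136.7101
  (18 - 54.6923)^2 = 1346.3254
Step 3: Sum of squared deviations = 5176.7692
Step 4: Population variance = 5176.7692 / 13 = 398.213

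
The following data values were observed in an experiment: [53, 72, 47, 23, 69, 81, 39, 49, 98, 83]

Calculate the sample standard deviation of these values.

23.0179

Step 1: Compute the mean: 61.4
Step 2: Sum of squared deviations from the mean: 4768.4
Step 3: Sample variance = 4768.4 / 9 = 529.8222
Step 4: Standard deviation = sqrt(529.8222) = 23.0179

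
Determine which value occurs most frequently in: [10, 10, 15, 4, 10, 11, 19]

10

Step 1: Count the frequency of each value:
  4: appears 1 time(s)
  10: appears 3 time(s)
  11: appears 1 time(s)
  15: appears 1 time(s)
  19: appears 1 time(s)
Step 2: The value 10 appears most frequently (3 times).
Step 3: Mode = 10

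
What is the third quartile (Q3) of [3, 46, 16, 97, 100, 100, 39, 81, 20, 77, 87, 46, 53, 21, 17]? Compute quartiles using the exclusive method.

87

Step 1: Sort the data: [3, 16, 17, 20, 21, 39, 46, 46, 53, 77, 81, 87, 97, 100, 100]
Step 2: n = 15
Step 3: Using the exclusive quartile method:
  Q1 = 20
  Q2 (median) = 46
  Q3 = 87
  IQR = Q3 - Q1 = 87 - 20 = 67
Step 4: Q3 = 87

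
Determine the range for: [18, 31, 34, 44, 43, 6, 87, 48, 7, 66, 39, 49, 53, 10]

81

Step 1: Identify the maximum value: max = 87
Step 2: Identify the minimum value: min = 6
Step 3: Range = max - min = 87 - 6 = 81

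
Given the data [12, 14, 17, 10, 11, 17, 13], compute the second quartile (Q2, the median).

13

Step 1: Sort the data: [10, 11, 12, 13, 14, 17, 17]
Step 2: n = 7
Step 3: Q2 is the median. Since n is odd, it is the middle value at position 4: 13
Step 4: Q2 = 13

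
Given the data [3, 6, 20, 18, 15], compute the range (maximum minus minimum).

17

Step 1: Identify the maximum value: max = 20
Step 2: Identify the minimum value: min = 3
Step 3: Range = max - min = 20 - 3 = 17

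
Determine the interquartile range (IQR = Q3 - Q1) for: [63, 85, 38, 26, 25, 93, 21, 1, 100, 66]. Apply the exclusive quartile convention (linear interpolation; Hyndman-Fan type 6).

63

Step 1: Sort the data: [1, 21, 25, 26, 38, 63, 66, 85, 93, 100]
Step 2: n = 10
Step 3: Using the exclusive quartile method:
  Q1 = 24
  Q2 (median) = 50.5
  Q3 = 87
  IQR = Q3 - Q1 = 87 - 24 = 63
Step 4: IQR = 63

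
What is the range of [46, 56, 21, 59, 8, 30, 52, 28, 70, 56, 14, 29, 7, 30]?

63

Step 1: Identify the maximum value: max = 70
Step 2: Identify the minimum value: min = 7
Step 3: Range = max - min = 70 - 7 = 63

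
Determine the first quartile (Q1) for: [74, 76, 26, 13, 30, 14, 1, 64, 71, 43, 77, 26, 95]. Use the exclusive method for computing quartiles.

20

Step 1: Sort the data: [1, 13, 14, 26, 26, 30, 43, 64, 71, 74, 76, 77, 95]
Step 2: n = 13
Step 3: Using the exclusive quartile method:
  Q1 = 20
  Q2 (median) = 43
  Q3 = 75
  IQR = Q3 - Q1 = 75 - 20 = 55
Step 4: Q1 = 20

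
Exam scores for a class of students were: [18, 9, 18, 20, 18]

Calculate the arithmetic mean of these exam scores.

16.6

Step 1: Sum all values: 18 + 9 + 18 + 20 + 18 = 83
Step 2: Count the number of values: n = 5
Step 3: Mean = sum / n = 83 / 5 = 16.6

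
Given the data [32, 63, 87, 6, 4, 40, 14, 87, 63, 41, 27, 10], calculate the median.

36

Step 1: Sort the data in ascending order: [4, 6, 10, 14, 27, 32, 40, 41, 63, 63, 87, 87]
Step 2: The number of values is n = 12.
Step 3: Since n is even, the median is the average of positions 6 and 7:
  Median = (32 + 40) / 2 = 36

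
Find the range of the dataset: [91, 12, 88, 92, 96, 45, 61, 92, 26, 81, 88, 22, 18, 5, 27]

91

Step 1: Identify the maximum value: max = 96
Step 2: Identify the minimum value: min = 5
Step 3: Range = max - min = 96 - 5 = 91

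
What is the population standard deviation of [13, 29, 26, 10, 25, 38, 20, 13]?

8.9408

Step 1: Compute the mean: 21.75
Step 2: Sum of squared deviations from the mean: 639.5
Step 3: Population variance = 639.5 / 8 = 79.9375
Step 4: Standard deviation = sqrt(79.9375) = 8.9408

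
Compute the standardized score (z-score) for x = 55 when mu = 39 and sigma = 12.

1.3333

Step 1: Recall the z-score formula: z = (x - mu) / sigma
Step 2: Substitute values: z = (55 - 39) / 12
Step 3: z = 16 / 12 = 1.3333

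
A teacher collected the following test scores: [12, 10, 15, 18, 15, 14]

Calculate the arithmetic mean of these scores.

14

Step 1: Sum all values: 12 + 10 + 15 + 18 + 15 + 14 = 84
Step 2: Count the number of values: n = 6
Step 3: Mean = sum / n = 84 / 6 = 14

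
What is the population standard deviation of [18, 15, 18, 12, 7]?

4.1473

Step 1: Compute the mean: 14
Step 2: Sum of squared deviations from the mean: 86
Step 3: Population variance = 86 / 5 = 17.2
Step 4: Standard deviation = sqrt(17.2) = 4.1473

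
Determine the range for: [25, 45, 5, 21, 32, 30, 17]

40

Step 1: Identify the maximum value: max = 45
Step 2: Identify the minimum value: min = 5
Step 3: Range = max - min = 45 - 5 = 40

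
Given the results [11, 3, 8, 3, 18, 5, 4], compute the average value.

7.4286

Step 1: Sum all values: 11 + 3 + 8 + 3 + 18 + 5 + 4 = 52
Step 2: Count the number of values: n = 7
Step 3: Mean = sum / n = 52 / 7 = 7.4286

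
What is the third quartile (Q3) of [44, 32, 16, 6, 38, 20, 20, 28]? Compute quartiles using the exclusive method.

36.5

Step 1: Sort the data: [6, 16, 20, 20, 28, 32, 38, 44]
Step 2: n = 8
Step 3: Using the exclusive quartile method:
  Q1 = 17
  Q2 (median) = 24
  Q3 = 36.5
  IQR = Q3 - Q1 = 36.5 - 17 = 19.5
Step 4: Q3 = 36.5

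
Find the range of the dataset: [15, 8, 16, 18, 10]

10

Step 1: Identify the maximum value: max = 18
Step 2: Identify the minimum value: min = 8
Step 3: Range = max - min = 18 - 8 = 10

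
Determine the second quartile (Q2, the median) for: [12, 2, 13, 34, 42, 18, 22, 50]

20

Step 1: Sort the data: [2, 12, 13, 18, 22, 34, 42, 50]
Step 2: n = 8
Step 3: Q2 is the median. Since n is even, it is the average of the values at positions 4 and 5:
  Q2 = (18 + 22) / 2 = 20
Step 4: Q2 = 20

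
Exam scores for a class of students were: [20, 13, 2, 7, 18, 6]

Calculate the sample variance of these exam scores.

51.2

Step 1: Compute the mean: (20 + 13 + 2 + 7 + 18 + 6) / 6 = 11
Step 2: Compute squared deviations from the mean:
  (20 - 11)^2 = 81
  (13 - 11)^2 = 4
  (2 - 11)^2 = 81
  (7 - 11)^2 = 16
  (18 - 11)^2 = 49
  (6 - 11)^2 = 25
Step 3: Sum of squared deviations = 256
Step 4: Sample variance = 256 / 5 = 51.2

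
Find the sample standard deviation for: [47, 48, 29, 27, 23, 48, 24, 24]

11.6833

Step 1: Compute the mean: 33.75
Step 2: Sum of squared deviations from the mean: 955.5
Step 3: Sample variance = 955.5 / 7 = 136.5
Step 4: Standard deviation = sqrt(136.5) = 11.6833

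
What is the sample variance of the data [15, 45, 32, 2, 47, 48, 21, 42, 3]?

347.5

Step 1: Compute the mean: (15 + 45 + 32 + 2 + 47 + 48 + 21 + 42 + 3) / 9 = 28.3333
Step 2: Compute squared deviations from the mean:
  (15 - 28.3333)^2 = 177.7778
  (45 - 28.3333)^2 = 277.7778
  (32 - 28.3333)^2 = 13.4444
  (2 - 28.3333)^2 = 693.4444
  (47 - 28.3333)^2 = 348.4444
  (48 - 28.3333)^2 = 386.7778
  (21 - 28.3333)^2 = 53.7778
  (42 - 28.3333)^2 = 186.7778
  (3 - 28.3333)^2 = 641.7778
Step 3: Sum of squared deviations = 2780
Step 4: Sample variance = 2780 / 8 = 347.5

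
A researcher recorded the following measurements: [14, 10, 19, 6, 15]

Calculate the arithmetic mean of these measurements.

12.8

Step 1: Sum all values: 14 + 10 + 19 + 6 + 15 = 64
Step 2: Count the number of values: n = 5
Step 3: Mean = sum / n = 64 / 5 = 12.8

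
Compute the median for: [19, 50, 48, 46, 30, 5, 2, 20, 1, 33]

25

Step 1: Sort the data in ascending order: [1, 2, 5, 19, 20, 30, 33, 46, 48, 50]
Step 2: The number of values is n = 10.
Step 3: Since n is even, the median is the average of positions 5 and 6:
  Median = (20 + 30) / 2 = 25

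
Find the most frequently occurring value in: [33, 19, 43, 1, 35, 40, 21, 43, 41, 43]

43

Step 1: Count the frequency of each value:
  1: appears 1 time(s)
  19: appears 1 time(s)
  21: appears 1 time(s)
  33: appears 1 time(s)
  35: appears 1 time(s)
  40: appears 1 time(s)
  41: appears 1 time(s)
  43: appears 3 time(s)
Step 2: The value 43 appears most frequently (3 times).
Step 3: Mode = 43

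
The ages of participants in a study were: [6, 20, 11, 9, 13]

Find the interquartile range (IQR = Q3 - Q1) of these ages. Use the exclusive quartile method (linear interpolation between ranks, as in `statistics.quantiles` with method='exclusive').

9

Step 1: Sort the data: [6, 9, 11, 13, 20]
Step 2: n = 5
Step 3: Using the exclusive quartile method:
  Q1 = 7.5
  Q2 (median) = 11
  Q3 = 16.5
  IQR = Q3 - Q1 = 16.5 - 7.5 = 9
Step 4: IQR = 9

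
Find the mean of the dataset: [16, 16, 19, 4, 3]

11.6

Step 1: Sum all values: 16 + 16 + 19 + 4 + 3 = 58
Step 2: Count the number of values: n = 5
Step 3: Mean = sum / n = 58 / 5 = 11.6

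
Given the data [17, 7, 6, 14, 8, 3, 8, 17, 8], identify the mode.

8

Step 1: Count the frequency of each value:
  3: appears 1 time(s)
  6: appears 1 time(s)
  7: appears 1 time(s)
  8: appears 3 time(s)
  14: appears 1 time(s)
  17: appears 2 time(s)
Step 2: The value 8 appears most frequently (3 times).
Step 3: Mode = 8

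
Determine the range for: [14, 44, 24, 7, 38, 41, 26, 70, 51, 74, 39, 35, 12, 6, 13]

68

Step 1: Identify the maximum value: max = 74
Step 2: Identify the minimum value: min = 6
Step 3: Range = max - min = 74 - 6 = 68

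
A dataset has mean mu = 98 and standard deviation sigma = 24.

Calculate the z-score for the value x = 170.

3

Step 1: Recall the z-score formula: z = (x - mu) / sigma
Step 2: Substitute values: z = (170 - 98) / 24
Step 3: z = 72 / 24 = 3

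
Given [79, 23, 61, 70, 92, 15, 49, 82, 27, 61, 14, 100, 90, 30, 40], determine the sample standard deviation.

29.51

Step 1: Compute the mean: 55.5333
Step 2: Sum of squared deviations from the mean: 12191.7333
Step 3: Sample variance = 12191.7333 / 14 = 870.8381
Step 4: Standard deviation = sqrt(870.8381) = 29.51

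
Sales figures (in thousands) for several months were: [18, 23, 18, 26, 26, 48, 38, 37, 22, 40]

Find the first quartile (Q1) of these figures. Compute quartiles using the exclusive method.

21

Step 1: Sort the data: [18, 18, 22, 23, 26, 26, 37, 38, 40, 48]
Step 2: n = 10
Step 3: Using the exclusive quartile method:
  Q1 = 21
  Q2 (median) = 26
  Q3 = 38.5
  IQR = Q3 - Q1 = 38.5 - 21 = 17.5
Step 4: Q1 = 21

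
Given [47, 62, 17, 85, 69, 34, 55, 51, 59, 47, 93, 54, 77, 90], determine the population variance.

428.1429

Step 1: Compute the mean: (47 + 62 + 17 + 85 + 69 + 34 + 55 + 51 + 59 + 47 + 93 + 54 + 77 + 90) / 14 = 60
Step 2: Compute squared deviations from the mean:
  (47 - 60)^2 = 169
  (62 - 60)^2 = 4
  (17 - 60)^2 = 1849
  (85 - 60)^2 = 625
  (69 - 60)^2 = 81
  (34 - 60)^2 = 676
  (55 - 60)^2 = 25
  (51 - 60)^2 = 81
  (59 - 60)^2 = 1
  (47 - 60)^2 = 169
  (93 - 60)^2 = 1089
  (54 - 60)^2 = 36
  (77 - 60)^2 = 289
  (90 - 60)^2 = 900
Step 3: Sum of squared deviations = 5994
Step 4: Population variance = 5994 / 14 = 428.1429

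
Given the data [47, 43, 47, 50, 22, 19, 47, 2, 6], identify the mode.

47

Step 1: Count the frequency of each value:
  2: appears 1 time(s)
  6: appears 1 time(s)
  19: appears 1 time(s)
  22: appears 1 time(s)
  43: appears 1 time(s)
  47: appears 3 time(s)
  50: appears 1 time(s)
Step 2: The value 47 appears most frequently (3 times).
Step 3: Mode = 47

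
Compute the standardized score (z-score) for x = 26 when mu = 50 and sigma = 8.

-3

Step 1: Recall the z-score formula: z = (x - mu) / sigma
Step 2: Substitute values: z = (26 - 50) / 8
Step 3: z = -24 / 8 = -3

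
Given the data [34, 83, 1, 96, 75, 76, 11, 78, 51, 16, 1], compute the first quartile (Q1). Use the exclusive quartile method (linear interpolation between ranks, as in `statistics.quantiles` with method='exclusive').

11

Step 1: Sort the data: [1, 1, 11, 16, 34, 51, 75, 76, 78, 83, 96]
Step 2: n = 11
Step 3: Using the exclusive quartile method:
  Q1 = 11
  Q2 (median) = 51
  Q3 = 78
  IQR = Q3 - Q1 = 78 - 11 = 67
Step 4: Q1 = 11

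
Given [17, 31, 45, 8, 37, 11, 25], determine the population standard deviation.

12.699

Step 1: Compute the mean: 24.8571
Step 2: Sum of squared deviations from the mean: 1128.8571
Step 3: Population variance = 1128.8571 / 7 = 161.2653
Step 4: Standard deviation = sqrt(161.2653) = 12.699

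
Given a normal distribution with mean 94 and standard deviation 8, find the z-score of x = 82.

-1.5

Step 1: Recall the z-score formula: z = (x - mu) / sigma
Step 2: Substitute values: z = (82 - 94) / 8
Step 3: z = -12 / 8 = -1.5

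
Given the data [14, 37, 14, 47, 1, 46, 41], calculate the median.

37

Step 1: Sort the data in ascending order: [1, 14, 14, 37, 41, 46, 47]
Step 2: The number of values is n = 7.
Step 3: Since n is odd, the median is the middle value at position 4: 37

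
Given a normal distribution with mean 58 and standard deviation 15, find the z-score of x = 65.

0.4667

Step 1: Recall the z-score formula: z = (x - mu) / sigma
Step 2: Substitute values: z = (65 - 58) / 15
Step 3: z = 7 / 15 = 0.4667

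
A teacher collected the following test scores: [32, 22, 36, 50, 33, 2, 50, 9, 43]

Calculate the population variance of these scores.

255.7284

Step 1: Compute the mean: (32 + 22 + 36 + 50 + 33 + 2 + 50 + 9 + 43) / 9 = 30.7778
Step 2: Compute squared deviations from the mean:
  (32 - 30.7778)^2 = 1.4938
  (22 - 30.7778)^2 = 77.0494
  (36 - 30.7778)^2 = 27.2716
  (50 - 30.7778)^2 = 369.4938
  (33 - 30.7778)^2 = 4.9383
  (2 - 30.7778)^2 = 828.1605
  (50 - 30.7778)^2 = 369.4938
  (9 - 30.7778)^2 = 474.2716
  (43 - 30.7778)^2 = 149.3827
Step 3: Sum of squared deviations = 2301.5556
Step 4: Population variance = 2301.5556 / 9 = 255.7284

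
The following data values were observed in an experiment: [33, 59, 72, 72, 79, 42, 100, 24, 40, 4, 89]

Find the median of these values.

59

Step 1: Sort the data in ascending order: [4, 24, 33, 40, 42, 59, 72, 72, 79, 89, 100]
Step 2: The number of values is n = 11.
Step 3: Since n is odd, the median is the middle value at position 6: 59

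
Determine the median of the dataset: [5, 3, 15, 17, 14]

14

Step 1: Sort the data in ascending order: [3, 5, 14, 15, 17]
Step 2: The number of values is n = 5.
Step 3: Since n is odd, the median is the middle value at position 3: 14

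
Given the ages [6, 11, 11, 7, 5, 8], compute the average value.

8

Step 1: Sum all values: 6 + 11 + 11 + 7 + 5 + 8 = 48
Step 2: Count the number of values: n = 6
Step 3: Mean = sum / n = 48 / 6 = 8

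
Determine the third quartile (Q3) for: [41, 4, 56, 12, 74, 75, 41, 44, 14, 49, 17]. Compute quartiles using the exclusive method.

56

Step 1: Sort the data: [4, 12, 14, 17, 41, 41, 44, 49, 56, 74, 75]
Step 2: n = 11
Step 3: Using the exclusive quartile method:
  Q1 = 14
  Q2 (median) = 41
  Q3 = 56
  IQR = Q3 - Q1 = 56 - 14 = 42
Step 4: Q3 = 56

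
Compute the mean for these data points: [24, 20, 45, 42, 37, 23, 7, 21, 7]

25.1111

Step 1: Sum all values: 24 + 20 + 45 + 42 + 37 + 23 + 7 + 21 + 7 = 226
Step 2: Count the number of values: n = 9
Step 3: Mean = sum / n = 226 / 9 = 25.1111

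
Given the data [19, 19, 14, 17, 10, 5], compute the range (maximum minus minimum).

14

Step 1: Identify the maximum value: max = 19
Step 2: Identify the minimum value: min = 5
Step 3: Range = max - min = 19 - 5 = 14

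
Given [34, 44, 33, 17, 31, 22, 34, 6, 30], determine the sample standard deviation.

11.2188

Step 1: Compute the mean: 27.8889
Step 2: Sum of squared deviations from the mean: 1006.8889
Step 3: Sample variance = 1006.8889 / 8 = 125.8611
Step 4: Standard deviation = sqrt(125.8611) = 11.2188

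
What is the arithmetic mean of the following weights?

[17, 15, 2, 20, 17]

14.2

Step 1: Sum all values: 17 + 15 + 2 + 20 + 17 = 71
Step 2: Count the number of values: n = 5
Step 3: Mean = sum / n = 71 / 5 = 14.2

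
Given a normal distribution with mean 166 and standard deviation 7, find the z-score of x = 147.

-2.7143

Step 1: Recall the z-score formula: z = (x - mu) / sigma
Step 2: Substitute values: z = (147 - 166) / 7
Step 3: z = -19 / 7 = -2.7143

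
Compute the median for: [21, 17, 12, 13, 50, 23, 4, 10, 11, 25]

15

Step 1: Sort the data in ascending order: [4, 10, 11, 12, 13, 17, 21, 23, 25, 50]
Step 2: The number of values is n = 10.
Step 3: Since n is even, the median is the average of positions 5 and 6:
  Median = (13 + 17) / 2 = 15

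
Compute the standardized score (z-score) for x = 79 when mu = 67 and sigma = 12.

1

Step 1: Recall the z-score formula: z = (x - mu) / sigma
Step 2: Substitute values: z = (79 - 67) / 12
Step 3: z = 12 / 12 = 1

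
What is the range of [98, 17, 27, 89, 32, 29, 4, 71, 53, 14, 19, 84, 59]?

94

Step 1: Identify the maximum value: max = 98
Step 2: Identify the minimum value: min = 4
Step 3: Range = max - min = 98 - 4 = 94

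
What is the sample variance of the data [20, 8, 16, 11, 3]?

44.3

Step 1: Compute the mean: (20 + 8 + 16 + 11 + 3) / 5 = 11.6
Step 2: Compute squared deviations from the mean:
  (20 - 11.6)^2 = 70.56
  (8 - 11.6)^2 = 12.96
  (16 - 11.6)^2 = 19.36
  (11 - 11.6)^2 = 0.36
  (3 - 11.6)^2 = 73.96
Step 3: Sum of squared deviations = 177.2
Step 4: Sample variance = 177.2 / 4 = 44.3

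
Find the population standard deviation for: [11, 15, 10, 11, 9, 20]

3.7712

Step 1: Compute the mean: 12.6667
Step 2: Sum of squared deviations from the mean: 85.3333
Step 3: Population variance = 85.3333 / 6 = 14.2222
Step 4: Standard deviation = sqrt(14.2222) = 3.7712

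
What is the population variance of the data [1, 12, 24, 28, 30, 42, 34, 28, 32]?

133.7778

Step 1: Compute the mean: (1 + 12 + 24 + 28 + 30 + 42 + 34 + 28 + 32) / 9 = 25.6667
Step 2: Compute squared deviations from the mean:
  (1 - 25.6667)^2 = 608.4444
  (12 - 25.6667)^2 = 186.7778
  (24 - 25.6667)^2 = 2.7778
  (28 - 25.6667)^2 = 5.4444
  (30 - 25.6667)^2 = 18.7778
  (42 - 25.6667)^2 = 266.7778
  (34 - 25.6667)^2 = 69.4444
  (28 - 25.6667)^2 = 5.4444
  (32 - 25.6667)^2 = 40.1111
Step 3: Sum of squared deviations = 1204
Step 4: Population variance = 1204 / 9 = 133.7778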